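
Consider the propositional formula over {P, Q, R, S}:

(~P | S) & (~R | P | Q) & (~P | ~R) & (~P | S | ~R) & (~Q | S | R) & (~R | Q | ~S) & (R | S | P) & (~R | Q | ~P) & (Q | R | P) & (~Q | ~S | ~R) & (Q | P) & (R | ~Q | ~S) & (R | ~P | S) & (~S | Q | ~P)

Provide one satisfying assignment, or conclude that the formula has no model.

P: 0; Q: 1; R: 1; S: 0

Branch on P: set P = 0.
Unit clause (Q) forces Q = 1.
Branch on S: set S = 0.
Unit clause (R) forces R = 1.
All clauses are satisfied.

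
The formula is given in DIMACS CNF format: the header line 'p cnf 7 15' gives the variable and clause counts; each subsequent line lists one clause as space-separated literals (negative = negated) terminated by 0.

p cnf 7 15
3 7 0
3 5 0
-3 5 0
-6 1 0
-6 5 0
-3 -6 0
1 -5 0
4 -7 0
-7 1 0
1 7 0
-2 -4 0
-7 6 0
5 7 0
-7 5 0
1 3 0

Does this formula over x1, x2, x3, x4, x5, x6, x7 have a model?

Try x3 = True.
From the singleton clause (x5), x5 = True.
From the singleton clause (¬x6), x6 = False.
From the singleton clause (x1), x1 = True.
From the singleton clause (¬x7), x7 = False.
Try x2 = False.
No clause remains; x4 is free.
A satisfying assignment: x1: True,  x2: False,  x3: True,  x4: True,  x5: True,  x6: False,  x7: False.

Satisfiable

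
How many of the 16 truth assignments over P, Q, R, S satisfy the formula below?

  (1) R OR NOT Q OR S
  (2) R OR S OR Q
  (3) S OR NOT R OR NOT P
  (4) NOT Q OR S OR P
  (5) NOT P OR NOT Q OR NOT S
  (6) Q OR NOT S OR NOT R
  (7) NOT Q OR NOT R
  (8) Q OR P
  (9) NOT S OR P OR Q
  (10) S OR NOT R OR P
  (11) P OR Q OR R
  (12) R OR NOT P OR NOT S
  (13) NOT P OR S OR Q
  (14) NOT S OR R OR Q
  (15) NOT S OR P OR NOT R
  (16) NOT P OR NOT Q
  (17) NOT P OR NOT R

1

There are 2^4 = 16 truth assignments over (P, Q, R, S).
Check each against the 17 clauses (columns in the order P, Q, R, S):
  F F F F  ✗ fails (R OR S OR Q)
  F F F T  ✗ fails (Q OR P)
  F F T F  ✗ fails (Q OR P)
  F F T T  ✗ fails (Q OR NOT S OR NOT R)
  F T F F  ✗ fails (R OR NOT Q OR S)
  F T F T  ✓ satisfies all
  F T T F  ✗ fails (NOT Q OR S OR P)
  F T T T  ✗ fails (NOT Q OR NOT R)
  T F F F  ✗ fails (R OR S OR Q)
  T F F T  ✗ fails (R OR NOT P OR NOT S)
  T F T F  ✗ fails (S OR NOT R OR NOT P)
  T F T T  ✗ fails (Q OR NOT S OR NOT R)
  T T F F  ✗ fails (R OR NOT Q OR S)
  T T F T  ✗ fails (NOT P OR NOT Q OR NOT S)
  T T T F  ✗ fails (S OR NOT R OR NOT P)
  T T T T  ✗ fails (NOT P OR NOT Q OR NOT S)
1 of the 16 rows is a model.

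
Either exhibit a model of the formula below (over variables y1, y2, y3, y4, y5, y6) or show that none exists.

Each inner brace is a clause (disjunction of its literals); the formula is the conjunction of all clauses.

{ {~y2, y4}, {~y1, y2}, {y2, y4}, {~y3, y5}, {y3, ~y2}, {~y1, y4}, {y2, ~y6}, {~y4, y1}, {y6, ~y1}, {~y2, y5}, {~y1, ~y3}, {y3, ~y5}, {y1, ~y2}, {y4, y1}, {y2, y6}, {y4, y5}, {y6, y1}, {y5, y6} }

Suppose y2 = 0.
The clause (~y1) is unit, so y1 = 0.
The clause (y4) is unit, so y4 = 1.
That conflicts with the unit clause (~y4).
So y2 must be the other value — set y2 = 1.
The clause (y4) is unit, so y4 = 1.
The clause (y3) is unit, so y3 = 1.
The clause (y5) is unit, so y5 = 1.
The clause (y1) is unit, so y1 = 1.
That conflicts with the unit clause (~y1).
Neither y2 = 1 nor y2 = 0 works.

UNSATISFIABLE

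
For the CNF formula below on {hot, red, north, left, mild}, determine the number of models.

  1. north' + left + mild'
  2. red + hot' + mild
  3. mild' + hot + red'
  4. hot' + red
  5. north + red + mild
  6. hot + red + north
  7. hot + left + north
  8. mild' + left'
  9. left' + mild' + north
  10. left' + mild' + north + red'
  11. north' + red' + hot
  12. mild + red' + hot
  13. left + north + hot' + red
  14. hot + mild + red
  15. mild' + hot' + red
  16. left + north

3

There are 2^5 = 32 truth assignments over (hot, red, north, left, mild).
Split on mild. With mild = 1, the clauses containing mild are satisfied and mild' drops from the rest; 0 of the 2^4 = 16 assignments to the other variables satisfy what remains.
With mild = 0, by the same count on the reduced clause set, 3 assignments work.
(One model: hot=T, red=T, north=F, left=T, mild=F.)
Total: 0 + 3 = 3.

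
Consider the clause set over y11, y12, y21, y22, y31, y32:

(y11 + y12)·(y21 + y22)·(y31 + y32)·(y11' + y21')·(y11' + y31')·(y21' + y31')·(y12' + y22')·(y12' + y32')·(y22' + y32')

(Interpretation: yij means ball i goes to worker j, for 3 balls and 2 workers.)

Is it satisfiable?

Suppose y11 = 1.
(y21') alone gives y21 = 0.
(y22) alone gives y22 = 1.
(y31') alone gives y31 = 0.
(y32) alone gives y32 = 1.
Now (y32') is unsatisfied and unit — conflict.
Backtrack on y11: now try y11 = 0.
(y12) alone gives y12 = 1.
(y22') alone gives y22 = 0.
(y21) alone gives y21 = 1.
(y31') alone gives y31 = 0.
(y32) alone gives y32 = 1.
Now (y32') is unsatisfied and unit — conflict.
Either choice for y11 ends in contradiction.
No assignment satisfies every clause.

No, unsatisfiable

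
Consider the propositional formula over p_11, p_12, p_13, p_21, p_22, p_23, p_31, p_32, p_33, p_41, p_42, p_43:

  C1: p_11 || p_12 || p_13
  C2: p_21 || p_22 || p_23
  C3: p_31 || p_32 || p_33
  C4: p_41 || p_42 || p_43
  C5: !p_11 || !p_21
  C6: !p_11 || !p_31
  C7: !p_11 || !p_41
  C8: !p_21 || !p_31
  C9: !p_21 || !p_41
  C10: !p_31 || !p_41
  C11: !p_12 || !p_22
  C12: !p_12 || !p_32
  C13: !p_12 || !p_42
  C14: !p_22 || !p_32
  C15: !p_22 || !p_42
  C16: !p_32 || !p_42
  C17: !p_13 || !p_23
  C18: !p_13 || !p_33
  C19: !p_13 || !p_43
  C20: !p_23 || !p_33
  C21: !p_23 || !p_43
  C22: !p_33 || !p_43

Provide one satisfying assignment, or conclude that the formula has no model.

Case p_11 = false:
Case p_12 = true:
The clause (!p_22) is unit, so p_22 = false.
The clause (!p_32) is unit, so p_32 = false.
The clause (!p_42) is unit, so p_42 = false.
Case p_21 = true:
The clause (!p_31) is unit, so p_31 = false.
The clause (p_33) is unit, so p_33 = true.
The clause (!p_41) is unit, so p_41 = false.
The clause (p_43) is unit, so p_43 = true.
But (!p_43) is also a unit clause — contradiction.
So p_21 must be the other value — set p_21 = false.
The clause (p_23) is unit, so p_23 = true.
The clause (!p_13) is unit, so p_13 = false.
The clause (!p_33) is unit, so p_33 = false.
The clause (p_31) is unit, so p_31 = true.
The clause (!p_41) is unit, so p_41 = false.
The clause (p_43) is unit, so p_43 = true.
But (!p_43) is also a unit clause — contradiction.
Neither p_21 = true nor p_21 = false works.
So p_12 must be the other value — set p_12 = false.
The clause (p_13) is unit, so p_13 = true.
The clause (!p_23) is unit, so p_23 = false.
The clause (!p_33) is unit, so p_33 = false.
The clause (!p_43) is unit, so p_43 = false.
Case p_21 = true:
The clause (!p_31) is unit, so p_31 = false.
The clause (p_32) is unit, so p_32 = true.
The clause (!p_41) is unit, so p_41 = false.
The clause (p_42) is unit, so p_42 = true.
But (!p_42) is also a unit clause — contradiction.
So p_21 must be the other value — set p_21 = false.
The clause (p_22) is unit, so p_22 = true.
The clause (!p_32) is unit, so p_32 = false.
The clause (p_31) is unit, so p_31 = true.
The clause (!p_41) is unit, so p_41 = false.
The clause (p_42) is unit, so p_42 = true.
But (!p_42) is also a unit clause — contradiction.
Neither p_21 = true nor p_21 = false works.
Neither p_12 = true nor p_12 = false works.
So p_11 must be the other value — set p_11 = true.
The clause (!p_21) is unit, so p_21 = false.
The clause (!p_31) is unit, so p_31 = false.
The clause (!p_41) is unit, so p_41 = false.
Case p_22 = true:
The clause (!p_12) is unit, so p_12 = false.
The clause (!p_32) is unit, so p_32 = false.
The clause (p_33) is unit, so p_33 = true.
The clause (!p_42) is unit, so p_42 = false.
The clause (p_43) is unit, so p_43 = true.
But (!p_43) is also a unit clause — contradiction.
So p_22 must be the other value — set p_22 = false.
The clause (p_23) is unit, so p_23 = true.
The clause (!p_13) is unit, so p_13 = false.
The clause (!p_33) is unit, so p_33 = false.
The clause (p_32) is unit, so p_32 = true.
The clause (!p_12) is unit, so p_12 = false.
The clause (!p_42) is unit, so p_42 = false.
The clause (p_43) is unit, so p_43 = true.
But (!p_43) is also a unit clause — contradiction.
Neither p_22 = true nor p_22 = false works.
Neither p_11 = true nor p_11 = false works.

UNSATISFIABLE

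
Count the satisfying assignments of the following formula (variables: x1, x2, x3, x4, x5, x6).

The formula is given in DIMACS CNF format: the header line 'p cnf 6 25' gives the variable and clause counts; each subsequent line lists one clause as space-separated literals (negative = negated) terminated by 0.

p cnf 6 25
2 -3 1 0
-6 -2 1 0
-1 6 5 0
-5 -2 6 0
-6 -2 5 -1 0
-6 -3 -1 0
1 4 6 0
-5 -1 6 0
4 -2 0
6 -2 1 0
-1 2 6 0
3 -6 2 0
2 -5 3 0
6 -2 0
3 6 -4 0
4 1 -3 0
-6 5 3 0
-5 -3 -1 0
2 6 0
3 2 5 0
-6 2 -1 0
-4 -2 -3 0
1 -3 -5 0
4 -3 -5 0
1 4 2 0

There are 2^6 = 64 truth assignments over (x1, x2, x3, x4, x5, x6).
Split on x2. With x2 = True, the clauses containing x2 are satisfied and ¬x2 drops from the rest; 1 of the 2^5 = 32 assignments to the other variables satisfy what remains.
With x2 = False, by the same count on the reduced clause set, 0 assignments work.
(One model: x1=T, x2=T, x3=F, x4=T, x5=T, x6=T.)
Total: 1 + 0 = 1.

1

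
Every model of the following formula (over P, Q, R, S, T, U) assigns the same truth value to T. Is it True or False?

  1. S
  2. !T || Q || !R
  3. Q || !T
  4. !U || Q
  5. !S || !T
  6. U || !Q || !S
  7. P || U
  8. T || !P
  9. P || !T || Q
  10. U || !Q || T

False

Suppose T = true.
(S) alone gives S = true.
But (!S) is also a unit clause — contradiction.
So every satisfying assignment has T = False.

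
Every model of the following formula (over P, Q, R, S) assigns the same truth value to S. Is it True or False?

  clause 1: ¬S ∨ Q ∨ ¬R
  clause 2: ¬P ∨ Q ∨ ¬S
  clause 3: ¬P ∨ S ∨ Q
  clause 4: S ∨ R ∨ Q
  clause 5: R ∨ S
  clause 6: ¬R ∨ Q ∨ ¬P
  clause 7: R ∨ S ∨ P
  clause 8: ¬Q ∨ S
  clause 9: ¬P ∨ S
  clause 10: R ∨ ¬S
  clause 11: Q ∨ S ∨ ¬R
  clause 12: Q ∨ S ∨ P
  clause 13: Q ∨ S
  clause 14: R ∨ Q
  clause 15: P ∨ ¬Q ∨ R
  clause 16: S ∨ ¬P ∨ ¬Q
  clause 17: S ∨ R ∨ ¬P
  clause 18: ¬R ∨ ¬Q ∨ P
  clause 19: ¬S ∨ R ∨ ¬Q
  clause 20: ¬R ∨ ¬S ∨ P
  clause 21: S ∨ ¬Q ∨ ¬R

True

Suppose S = False.
Unit clause (R) forces R = True.
Unit clause (¬Q) forces Q = False.
Now (Q) is unsatisfied and unit — conflict.
So every satisfying assignment has S = True.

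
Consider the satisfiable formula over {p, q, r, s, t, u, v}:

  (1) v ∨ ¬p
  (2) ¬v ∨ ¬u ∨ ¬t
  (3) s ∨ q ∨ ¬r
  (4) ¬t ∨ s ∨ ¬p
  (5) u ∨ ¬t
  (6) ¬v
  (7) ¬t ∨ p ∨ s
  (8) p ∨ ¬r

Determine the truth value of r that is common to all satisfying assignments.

Suppose r = True.
Unit clause (¬v) forces v = False.
Unit clause (¬p) forces p = False.
But (p) is also a unit clause — contradiction.
So every satisfying assignment has r = False.

False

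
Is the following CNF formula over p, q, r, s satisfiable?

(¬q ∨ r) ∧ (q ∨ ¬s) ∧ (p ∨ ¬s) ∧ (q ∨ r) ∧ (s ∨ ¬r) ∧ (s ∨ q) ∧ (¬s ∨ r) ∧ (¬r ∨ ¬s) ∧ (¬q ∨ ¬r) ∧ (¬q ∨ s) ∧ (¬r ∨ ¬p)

No, unsatisfiable

Try q = False.
(¬s) alone gives s = False.
That conflicts with the unit clause (s).
Undo q and try q = True.
(r) alone gives r = True.
That conflicts with the unit clause (¬r).
Neither q = True nor q = False works.
No assignment satisfies every clause.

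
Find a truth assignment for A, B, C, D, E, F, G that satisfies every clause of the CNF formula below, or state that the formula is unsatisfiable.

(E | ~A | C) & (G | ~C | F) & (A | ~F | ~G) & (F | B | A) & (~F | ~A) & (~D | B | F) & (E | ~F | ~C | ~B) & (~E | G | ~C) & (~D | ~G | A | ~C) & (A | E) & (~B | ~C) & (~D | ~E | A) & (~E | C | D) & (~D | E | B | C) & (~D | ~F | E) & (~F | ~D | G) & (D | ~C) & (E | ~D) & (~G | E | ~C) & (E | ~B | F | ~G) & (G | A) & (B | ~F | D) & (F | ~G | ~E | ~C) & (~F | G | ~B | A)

Case F = 0:
Case G = 0:
The clause (~C) is unit, so C = 0.
The clause (A) is unit, so A = 1.
The clause (E) is unit, so E = 1.
The clause (D) is unit, so D = 1.
The clause (B) is unit, so B = 1.
All clauses are satisfied.

A=1, B=1, C=0, D=1, E=1, F=0, G=0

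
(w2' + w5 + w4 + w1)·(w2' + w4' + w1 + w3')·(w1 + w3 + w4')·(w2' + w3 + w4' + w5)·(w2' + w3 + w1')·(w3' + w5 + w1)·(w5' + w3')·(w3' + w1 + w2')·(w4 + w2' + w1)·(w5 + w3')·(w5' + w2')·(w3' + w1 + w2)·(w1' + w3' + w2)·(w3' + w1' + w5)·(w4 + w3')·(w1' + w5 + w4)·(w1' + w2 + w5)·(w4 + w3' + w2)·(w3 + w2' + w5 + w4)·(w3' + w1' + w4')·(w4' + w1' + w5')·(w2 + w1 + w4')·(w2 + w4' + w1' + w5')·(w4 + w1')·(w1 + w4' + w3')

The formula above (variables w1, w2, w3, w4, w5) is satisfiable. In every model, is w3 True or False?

Suppose w3 = 1.
(w5') alone gives w5 = 0.
That conflicts with the unit clause (w5).
So every satisfying assignment has w3 = False.

False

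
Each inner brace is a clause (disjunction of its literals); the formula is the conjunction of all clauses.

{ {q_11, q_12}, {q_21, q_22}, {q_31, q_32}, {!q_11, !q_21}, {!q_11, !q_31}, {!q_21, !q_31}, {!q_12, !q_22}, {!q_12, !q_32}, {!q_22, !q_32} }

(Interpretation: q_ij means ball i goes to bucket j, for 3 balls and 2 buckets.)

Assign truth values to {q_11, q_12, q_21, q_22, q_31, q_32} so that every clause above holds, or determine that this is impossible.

Try q_11 = true.
Unit clause (!q_21) forces q_21 = false.
Unit clause (q_22) forces q_22 = true.
Unit clause (!q_31) forces q_31 = false.
Unit clause (q_32) forces q_32 = true.
Now (!q_32) is unsatisfied and unit — conflict.
So q_11 must be the other value — set q_11 = false.
Unit clause (q_12) forces q_12 = true.
Unit clause (!q_22) forces q_22 = false.
Unit clause (q_21) forces q_21 = true.
Unit clause (!q_31) forces q_31 = false.
Unit clause (q_32) forces q_32 = true.
Now (!q_32) is unsatisfied and unit — conflict.
Either choice for q_11 ends in contradiction.

UNSATISFIABLE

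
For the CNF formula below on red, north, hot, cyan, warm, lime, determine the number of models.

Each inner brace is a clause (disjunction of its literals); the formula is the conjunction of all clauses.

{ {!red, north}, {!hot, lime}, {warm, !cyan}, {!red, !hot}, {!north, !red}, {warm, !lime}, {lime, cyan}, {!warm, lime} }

There are 2^6 = 64 truth assignments over (red, north, hot, cyan, warm, lime).
Split on warm. With warm = true, the clauses containing warm are satisfied and !warm drops from the rest; 8 of the 2^5 = 32 assignments to the other variables satisfy what remains.
With warm = false, by the same count on the reduced clause set, 0 assignments work.
(One model: red=F, north=F, hot=F, cyan=F, warm=T, lime=T.)
Total: 8 + 0 = 8.

8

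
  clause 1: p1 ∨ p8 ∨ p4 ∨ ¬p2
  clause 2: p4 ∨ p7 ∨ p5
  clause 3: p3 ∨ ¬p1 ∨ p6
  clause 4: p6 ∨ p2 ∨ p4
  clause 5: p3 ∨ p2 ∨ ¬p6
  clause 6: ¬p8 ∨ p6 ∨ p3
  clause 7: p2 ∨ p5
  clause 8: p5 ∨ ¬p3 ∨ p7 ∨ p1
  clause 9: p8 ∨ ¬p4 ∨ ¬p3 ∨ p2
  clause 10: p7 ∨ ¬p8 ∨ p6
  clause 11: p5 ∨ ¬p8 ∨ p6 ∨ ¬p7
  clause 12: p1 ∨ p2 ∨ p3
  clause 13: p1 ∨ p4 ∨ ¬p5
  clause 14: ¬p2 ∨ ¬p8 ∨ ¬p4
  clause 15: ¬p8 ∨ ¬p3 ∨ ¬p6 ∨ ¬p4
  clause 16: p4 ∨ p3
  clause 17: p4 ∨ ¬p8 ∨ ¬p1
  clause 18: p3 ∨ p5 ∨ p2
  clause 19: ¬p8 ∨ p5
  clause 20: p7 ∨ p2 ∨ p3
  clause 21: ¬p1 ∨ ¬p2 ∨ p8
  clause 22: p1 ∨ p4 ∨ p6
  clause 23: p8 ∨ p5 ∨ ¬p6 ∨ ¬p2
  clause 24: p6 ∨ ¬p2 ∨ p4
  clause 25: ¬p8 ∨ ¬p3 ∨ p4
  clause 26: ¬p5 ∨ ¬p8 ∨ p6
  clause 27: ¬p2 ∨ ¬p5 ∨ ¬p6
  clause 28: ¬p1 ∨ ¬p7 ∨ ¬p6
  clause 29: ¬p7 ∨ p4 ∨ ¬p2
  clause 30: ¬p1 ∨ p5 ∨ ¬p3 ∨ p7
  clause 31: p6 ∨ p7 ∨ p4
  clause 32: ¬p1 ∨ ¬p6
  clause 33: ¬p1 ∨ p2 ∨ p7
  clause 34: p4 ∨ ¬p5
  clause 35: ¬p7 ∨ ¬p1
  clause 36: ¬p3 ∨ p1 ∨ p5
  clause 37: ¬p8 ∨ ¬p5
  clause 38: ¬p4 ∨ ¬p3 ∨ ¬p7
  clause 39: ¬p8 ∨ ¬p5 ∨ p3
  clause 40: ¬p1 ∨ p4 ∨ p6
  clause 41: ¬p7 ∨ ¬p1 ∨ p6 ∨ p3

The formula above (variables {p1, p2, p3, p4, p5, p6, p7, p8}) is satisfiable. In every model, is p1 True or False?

Suppose p1 = True.
(¬p6) alone gives p6 = False.
(p3) alone gives p3 = True.
(¬p7) alone gives p7 = False.
(¬p8) alone gives p8 = False.
(¬p2) alone gives p2 = False.
Now (p2) is unsatisfied and unit — conflict.
So every satisfying assignment has p1 = False.

False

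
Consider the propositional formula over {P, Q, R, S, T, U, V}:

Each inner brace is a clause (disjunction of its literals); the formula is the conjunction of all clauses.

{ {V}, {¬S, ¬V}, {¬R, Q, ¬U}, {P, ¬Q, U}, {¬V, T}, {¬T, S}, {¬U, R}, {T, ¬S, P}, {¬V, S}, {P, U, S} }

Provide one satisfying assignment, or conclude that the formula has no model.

UNSATISFIABLE

From the singleton clause (V), V = True.
From the singleton clause (¬S), S = False.
That conflicts with the unit clause (S).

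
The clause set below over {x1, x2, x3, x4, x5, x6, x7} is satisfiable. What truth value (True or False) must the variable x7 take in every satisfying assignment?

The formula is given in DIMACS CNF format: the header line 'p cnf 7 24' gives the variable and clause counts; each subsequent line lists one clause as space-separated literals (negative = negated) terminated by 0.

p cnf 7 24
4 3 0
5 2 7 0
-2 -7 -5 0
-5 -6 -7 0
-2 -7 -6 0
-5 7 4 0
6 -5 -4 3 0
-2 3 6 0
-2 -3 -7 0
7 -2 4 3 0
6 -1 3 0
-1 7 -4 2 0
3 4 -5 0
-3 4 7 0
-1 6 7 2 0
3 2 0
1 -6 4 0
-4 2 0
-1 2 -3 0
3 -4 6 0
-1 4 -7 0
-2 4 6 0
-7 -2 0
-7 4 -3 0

False

Suppose x7 = True.
From the singleton clause (¬x2), x2 = False.
From the singleton clause (x3), x3 = True.
From the singleton clause (¬x4), x4 = False.
Now (x4) is unsatisfied and unit — conflict.
So every satisfying assignment has x7 = False.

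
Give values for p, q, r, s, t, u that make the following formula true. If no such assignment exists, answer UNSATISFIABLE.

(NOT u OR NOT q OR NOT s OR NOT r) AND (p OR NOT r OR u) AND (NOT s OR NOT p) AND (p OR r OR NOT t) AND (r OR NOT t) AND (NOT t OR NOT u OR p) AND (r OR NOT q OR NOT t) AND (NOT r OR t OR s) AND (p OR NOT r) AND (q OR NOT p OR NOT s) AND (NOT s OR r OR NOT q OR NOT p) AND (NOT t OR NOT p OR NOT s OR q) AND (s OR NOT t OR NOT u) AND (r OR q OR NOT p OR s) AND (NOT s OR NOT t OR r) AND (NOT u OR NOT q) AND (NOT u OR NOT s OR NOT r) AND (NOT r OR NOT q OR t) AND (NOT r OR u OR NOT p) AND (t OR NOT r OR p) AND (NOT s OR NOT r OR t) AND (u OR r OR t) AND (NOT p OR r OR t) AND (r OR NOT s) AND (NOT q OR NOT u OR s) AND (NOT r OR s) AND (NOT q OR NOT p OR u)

p ↦ false,  q ↦ false,  r ↦ false,  s ↦ false,  t ↦ false,  u ↦ true

Try s = false.
From the singleton clause (NOT r), r = false.
From the singleton clause (NOT t), t = false.
From the singleton clause (u), u = true.
From the singleton clause (NOT q), q = false.
From the singleton clause (NOT p), p = false.
Every clause now holds.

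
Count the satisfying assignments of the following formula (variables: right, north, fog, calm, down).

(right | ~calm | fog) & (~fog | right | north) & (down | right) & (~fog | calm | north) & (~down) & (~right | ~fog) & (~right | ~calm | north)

3

There are 2^5 = 32 truth assignments over (right, north, fog, calm, down).
Split on calm. With calm = 1, the clauses containing calm are satisfied and ~calm drops from the rest; 1 of the 2^4 = 16 assignments to the other variables satisfy what remains.
With calm = 0, by the same count on the reduced clause set, 2 assignments work.
(One model: right=T, north=F, fog=F, calm=F, down=F.)
Total: 1 + 2 = 3.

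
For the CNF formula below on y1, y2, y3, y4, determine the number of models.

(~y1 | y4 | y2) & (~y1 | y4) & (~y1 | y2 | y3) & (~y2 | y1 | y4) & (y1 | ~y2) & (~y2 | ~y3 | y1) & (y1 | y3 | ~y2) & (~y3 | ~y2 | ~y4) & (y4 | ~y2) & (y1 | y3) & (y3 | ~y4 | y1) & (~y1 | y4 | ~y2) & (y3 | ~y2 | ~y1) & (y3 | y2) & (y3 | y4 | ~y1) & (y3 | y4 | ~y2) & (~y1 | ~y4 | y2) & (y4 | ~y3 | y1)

There are 2^4 = 16 truth assignments over (y1, y2, y3, y4).
Split on y1. With y1 = 1, the clauses containing y1 are satisfied and ~y1 drops from the rest; 0 of the 2^3 = 8 assignments to the other variables satisfy what remains.
With y1 = 0, by the same count on the reduced clause set, 1 assignment works.
(One model: y1=F, y2=F, y3=T, y4=T.)
Total: 0 + 1 = 1.

1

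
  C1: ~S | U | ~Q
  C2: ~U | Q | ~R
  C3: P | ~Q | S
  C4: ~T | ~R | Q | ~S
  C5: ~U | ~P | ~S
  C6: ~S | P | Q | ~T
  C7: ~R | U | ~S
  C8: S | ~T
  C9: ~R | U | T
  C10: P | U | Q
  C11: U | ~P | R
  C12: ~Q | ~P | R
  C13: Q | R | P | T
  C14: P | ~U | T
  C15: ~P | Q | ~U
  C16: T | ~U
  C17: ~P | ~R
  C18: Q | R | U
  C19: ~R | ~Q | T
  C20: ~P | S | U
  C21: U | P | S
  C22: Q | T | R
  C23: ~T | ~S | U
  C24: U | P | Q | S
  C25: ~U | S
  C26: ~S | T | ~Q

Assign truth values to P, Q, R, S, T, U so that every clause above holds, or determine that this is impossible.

P=0; Q=1; R=1; S=1; T=1; U=1

Try S = 1.
Try U = 1.
From the singleton clause (~P), P = 0.
From the singleton clause (T), T = 1.
From the singleton clause (Q), Q = 1.
All clauses hold; R can take either value.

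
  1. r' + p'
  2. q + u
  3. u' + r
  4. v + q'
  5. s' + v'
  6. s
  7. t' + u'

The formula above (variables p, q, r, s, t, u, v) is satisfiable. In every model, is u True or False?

True

Suppose u = 0.
Unit clause (q) forces q = 1.
Unit clause (v) forces v = 1.
Unit clause (s') forces s = 0.
That conflicts with the unit clause (s).
So every satisfying assignment has u = True.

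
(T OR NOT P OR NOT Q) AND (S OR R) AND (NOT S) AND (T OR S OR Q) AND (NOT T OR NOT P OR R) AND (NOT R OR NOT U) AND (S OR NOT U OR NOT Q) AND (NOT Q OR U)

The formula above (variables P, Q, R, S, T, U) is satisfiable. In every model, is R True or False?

True

Suppose R = false.
Unit clause (S) forces S = true.
Now (NOT S) is unsatisfied and unit — conflict.
So every satisfying assignment has R = True.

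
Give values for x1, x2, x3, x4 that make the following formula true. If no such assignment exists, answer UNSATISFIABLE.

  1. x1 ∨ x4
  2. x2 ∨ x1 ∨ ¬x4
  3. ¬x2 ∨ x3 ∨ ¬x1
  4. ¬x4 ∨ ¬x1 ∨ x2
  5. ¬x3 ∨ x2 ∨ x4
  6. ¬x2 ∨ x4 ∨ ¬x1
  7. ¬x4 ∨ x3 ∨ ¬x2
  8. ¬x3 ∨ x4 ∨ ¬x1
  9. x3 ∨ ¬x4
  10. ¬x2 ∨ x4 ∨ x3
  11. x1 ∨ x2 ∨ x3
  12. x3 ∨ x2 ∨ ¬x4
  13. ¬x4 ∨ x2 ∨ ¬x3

x1: False,  x2: True,  x3: True,  x4: True

Branch on x1: set x1 = False.
From the singleton clause (x4), x4 = True.
From the singleton clause (x2), x2 = True.
From the singleton clause (x3), x3 = True.
All clauses are satisfied.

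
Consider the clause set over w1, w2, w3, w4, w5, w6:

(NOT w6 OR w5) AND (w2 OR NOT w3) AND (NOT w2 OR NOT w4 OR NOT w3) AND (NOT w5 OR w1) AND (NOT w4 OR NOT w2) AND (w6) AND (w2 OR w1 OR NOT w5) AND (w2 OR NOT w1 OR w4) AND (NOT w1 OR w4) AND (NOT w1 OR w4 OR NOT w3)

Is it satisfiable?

Yes, satisfiable

Unit clause (w6) forces w6 = true.
Unit clause (w5) forces w5 = true.
Unit clause (w1) forces w1 = true.
Unit clause (w4) forces w4 = true.
Unit clause (NOT w2) forces w2 = false.
Unit clause (NOT w3) forces w3 = false.
All clauses are satisfied.
A satisfying assignment: w1=true; w2=false; w3=false; w4=true; w5=true; w6=true.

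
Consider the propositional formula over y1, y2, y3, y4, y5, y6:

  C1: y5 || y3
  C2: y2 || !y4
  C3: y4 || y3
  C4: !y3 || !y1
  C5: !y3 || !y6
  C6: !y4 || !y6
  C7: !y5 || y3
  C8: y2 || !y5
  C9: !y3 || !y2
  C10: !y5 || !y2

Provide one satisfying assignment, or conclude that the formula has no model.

Try y5 = false.
The clause (y3) is unit, so y3 = true.
The clause (!y1) is unit, so y1 = false.
The clause (!y6) is unit, so y6 = false.
The clause (!y2) is unit, so y2 = false.
The clause (!y4) is unit, so y4 = false.
Every clause now holds.

y1 ↦ false, y2 ↦ false, y3 ↦ true, y4 ↦ false, y5 ↦ false, y6 ↦ false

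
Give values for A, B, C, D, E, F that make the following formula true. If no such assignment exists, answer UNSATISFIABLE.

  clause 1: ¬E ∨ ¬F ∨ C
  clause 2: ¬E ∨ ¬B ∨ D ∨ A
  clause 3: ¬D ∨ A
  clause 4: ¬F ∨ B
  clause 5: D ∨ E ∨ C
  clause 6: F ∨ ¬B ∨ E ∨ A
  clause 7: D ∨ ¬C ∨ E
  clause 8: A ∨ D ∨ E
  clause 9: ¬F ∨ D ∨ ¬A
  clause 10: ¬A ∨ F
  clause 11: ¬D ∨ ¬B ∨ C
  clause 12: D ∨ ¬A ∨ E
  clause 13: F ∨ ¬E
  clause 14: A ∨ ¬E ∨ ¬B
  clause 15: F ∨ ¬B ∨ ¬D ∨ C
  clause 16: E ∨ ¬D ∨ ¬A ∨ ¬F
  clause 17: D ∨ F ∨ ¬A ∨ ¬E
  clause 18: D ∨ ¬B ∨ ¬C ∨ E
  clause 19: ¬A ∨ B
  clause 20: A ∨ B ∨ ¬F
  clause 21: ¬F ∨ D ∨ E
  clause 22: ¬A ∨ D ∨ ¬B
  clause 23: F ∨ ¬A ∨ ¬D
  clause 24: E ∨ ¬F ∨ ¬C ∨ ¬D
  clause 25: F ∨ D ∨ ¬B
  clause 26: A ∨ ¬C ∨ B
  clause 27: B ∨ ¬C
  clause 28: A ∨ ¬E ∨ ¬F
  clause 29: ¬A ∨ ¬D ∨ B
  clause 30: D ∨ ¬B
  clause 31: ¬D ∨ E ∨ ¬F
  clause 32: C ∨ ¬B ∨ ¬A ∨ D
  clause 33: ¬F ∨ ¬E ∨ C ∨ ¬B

Suppose D = True.
The clause (A) is unit, so A = True.
The clause (F) is unit, so F = True.
The clause (B) is unit, so B = True.
The clause (C) is unit, so C = True.
The clause (E) is unit, so E = True.
This assignment satisfies each clause.

A: True; B: True; C: True; D: True; E: True; F: True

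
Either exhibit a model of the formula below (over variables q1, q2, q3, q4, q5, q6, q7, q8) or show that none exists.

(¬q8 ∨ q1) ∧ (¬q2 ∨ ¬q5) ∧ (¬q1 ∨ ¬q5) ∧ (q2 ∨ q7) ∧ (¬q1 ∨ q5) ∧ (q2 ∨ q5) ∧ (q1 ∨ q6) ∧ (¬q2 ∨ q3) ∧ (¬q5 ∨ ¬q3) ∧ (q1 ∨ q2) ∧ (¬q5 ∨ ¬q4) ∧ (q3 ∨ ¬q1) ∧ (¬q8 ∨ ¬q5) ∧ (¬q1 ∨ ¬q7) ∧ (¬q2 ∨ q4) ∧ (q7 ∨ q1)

q1: False; q2: True; q3: True; q4: True; q5: False; q6: True; q7: True; q8: False

Try q8 = False.
Try q2 = True.
Unit clause (¬q5) forces q5 = False.
Unit clause (¬q1) forces q1 = False.
Unit clause (q6) forces q6 = True.
Unit clause (q3) forces q3 = True.
Unit clause (q4) forces q4 = True.
Unit clause (q7) forces q7 = True.
Every clause now holds.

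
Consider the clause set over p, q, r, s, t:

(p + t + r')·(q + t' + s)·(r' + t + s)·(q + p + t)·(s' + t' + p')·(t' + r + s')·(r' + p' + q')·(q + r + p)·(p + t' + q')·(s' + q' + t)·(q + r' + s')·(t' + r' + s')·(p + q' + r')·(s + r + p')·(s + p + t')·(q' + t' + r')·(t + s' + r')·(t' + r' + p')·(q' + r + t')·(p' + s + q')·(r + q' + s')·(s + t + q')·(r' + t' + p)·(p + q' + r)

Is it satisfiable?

Branch on p: set p = 1.
Branch on s: set s = 1.
From the singleton clause (t'), t = 0.
From the singleton clause (q'), q = 0.
From the singleton clause (r'), r = 0.
All clauses are satisfied.
A satisfying assignment: p ↦ 1,  q ↦ 0,  r ↦ 0,  s ↦ 1,  t ↦ 0.

Yes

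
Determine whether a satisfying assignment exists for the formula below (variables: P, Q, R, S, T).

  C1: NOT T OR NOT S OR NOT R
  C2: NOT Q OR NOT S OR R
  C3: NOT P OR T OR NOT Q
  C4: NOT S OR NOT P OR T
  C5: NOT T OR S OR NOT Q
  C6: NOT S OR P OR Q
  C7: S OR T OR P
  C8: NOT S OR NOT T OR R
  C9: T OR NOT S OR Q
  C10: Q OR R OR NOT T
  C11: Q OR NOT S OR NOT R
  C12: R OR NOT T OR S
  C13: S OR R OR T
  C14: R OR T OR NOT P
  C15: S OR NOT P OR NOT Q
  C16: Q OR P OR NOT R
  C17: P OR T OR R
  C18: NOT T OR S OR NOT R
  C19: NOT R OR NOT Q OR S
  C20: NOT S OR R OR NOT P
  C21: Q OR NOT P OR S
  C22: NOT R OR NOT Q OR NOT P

Satisfiable

Suppose T = false.
Suppose P = false.
Unit clause (S) forces S = true.
Unit clause (Q) forces Q = true.
Unit clause (R) forces R = true.
This assignment satisfies each clause.
A satisfying assignment: P=false, Q=true, R=true, S=true, T=false.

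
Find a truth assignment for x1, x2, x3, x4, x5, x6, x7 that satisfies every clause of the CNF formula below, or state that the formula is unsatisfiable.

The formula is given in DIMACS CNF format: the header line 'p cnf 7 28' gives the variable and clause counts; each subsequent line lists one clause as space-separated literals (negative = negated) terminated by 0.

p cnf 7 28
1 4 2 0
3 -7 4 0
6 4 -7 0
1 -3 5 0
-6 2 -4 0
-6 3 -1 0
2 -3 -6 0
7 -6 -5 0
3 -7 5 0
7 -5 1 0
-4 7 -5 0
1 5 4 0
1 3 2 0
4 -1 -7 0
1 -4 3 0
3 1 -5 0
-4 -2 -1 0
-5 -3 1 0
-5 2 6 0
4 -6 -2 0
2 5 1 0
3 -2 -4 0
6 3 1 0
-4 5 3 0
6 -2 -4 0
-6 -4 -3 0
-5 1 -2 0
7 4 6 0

x1 ↦ True,  x2 ↦ False,  x3 ↦ True,  x4 ↦ True,  x5 ↦ False,  x6 ↦ False,  x7 ↦ False

Try x1 = True.
Try x6 = False.
Try x4 = True.
Unit clause (¬x2) forces x2 = False.
Unit clause (¬x5) forces x5 = False.
Unit clause (x3) forces x3 = True.
Every clause is now satisfied; x7 is unconstrained.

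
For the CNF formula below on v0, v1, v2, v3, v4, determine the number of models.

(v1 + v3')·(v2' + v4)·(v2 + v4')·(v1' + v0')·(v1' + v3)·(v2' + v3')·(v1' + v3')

There are 2^5 = 32 truth assignments over (v0, v1, v2, v3, v4).
Split on v4. With v4 = 1, the clauses containing v4 are satisfied and v4' drops from the rest; 2 of the 2^4 = 16 assignments to the other variables satisfy what remains.
With v4 = 0, by the same count on the reduced clause set, 2 assignments work.
(One model: v0=F, v1=F, v2=F, v3=F, v4=F.)
Total: 2 + 2 = 4.

4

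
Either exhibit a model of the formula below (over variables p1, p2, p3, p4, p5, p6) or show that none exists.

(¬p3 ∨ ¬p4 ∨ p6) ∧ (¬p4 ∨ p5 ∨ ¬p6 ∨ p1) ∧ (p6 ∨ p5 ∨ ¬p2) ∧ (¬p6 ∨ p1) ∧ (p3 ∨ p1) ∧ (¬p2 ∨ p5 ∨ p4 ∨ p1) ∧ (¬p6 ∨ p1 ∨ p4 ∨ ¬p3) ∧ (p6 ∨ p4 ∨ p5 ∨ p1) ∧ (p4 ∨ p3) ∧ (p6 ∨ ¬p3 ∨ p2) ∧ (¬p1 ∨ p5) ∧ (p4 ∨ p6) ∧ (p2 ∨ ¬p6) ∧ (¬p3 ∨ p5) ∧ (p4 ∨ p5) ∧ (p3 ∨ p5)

p1: True; p2: False; p3: False; p4: True; p5: True; p6: False

Branch on p6: set p6 = False.
(p4) alone gives p4 = True.
(¬p3) alone gives p3 = False.
(p1) alone gives p1 = True.
(p5) alone gives p5 = True.
Every clause is now satisfied; p2 is unconstrained.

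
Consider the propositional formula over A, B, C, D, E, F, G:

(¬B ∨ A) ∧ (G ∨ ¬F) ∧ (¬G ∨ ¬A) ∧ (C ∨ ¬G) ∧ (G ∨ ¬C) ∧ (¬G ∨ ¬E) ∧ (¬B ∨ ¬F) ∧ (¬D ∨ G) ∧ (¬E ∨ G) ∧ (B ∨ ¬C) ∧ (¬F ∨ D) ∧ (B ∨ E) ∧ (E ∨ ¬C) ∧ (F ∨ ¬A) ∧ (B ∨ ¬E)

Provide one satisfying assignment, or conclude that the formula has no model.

Try B = False.
The clause (¬C) is unit, so C = False.
The clause (¬G) is unit, so G = False.
The clause (¬F) is unit, so F = False.
The clause (¬D) is unit, so D = False.
The clause (¬E) is unit, so E = False.
Now (E) is unsatisfied and unit — conflict.
That branch fails; take B = True instead.
The clause (A) is unit, so A = True.
The clause (¬G) is unit, so G = False.
The clause (¬F) is unit, so F = False.
Now (F) is unsatisfied and unit — conflict.
Neither B = True nor B = False works.

UNSATISFIABLE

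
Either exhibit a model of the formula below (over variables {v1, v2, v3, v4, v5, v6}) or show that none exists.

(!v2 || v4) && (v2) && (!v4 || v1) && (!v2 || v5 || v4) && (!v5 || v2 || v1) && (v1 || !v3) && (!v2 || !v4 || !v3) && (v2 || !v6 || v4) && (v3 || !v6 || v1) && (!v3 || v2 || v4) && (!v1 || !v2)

From the singleton clause (v2), v2 = true.
From the singleton clause (v4), v4 = true.
From the singleton clause (v1), v1 = true.
Now (!v1) is unsatisfied and unit — conflict.

UNSATISFIABLE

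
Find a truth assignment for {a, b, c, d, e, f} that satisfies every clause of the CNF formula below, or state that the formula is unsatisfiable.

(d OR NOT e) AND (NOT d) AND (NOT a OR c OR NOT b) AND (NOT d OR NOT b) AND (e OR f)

a: false, b: false, c: false, d: false, e: false, f: true

From the singleton clause (NOT d), d = false.
From the singleton clause (NOT e), e = false.
From the singleton clause (f), f = true.
Case a = false:
Every clause is now satisfied; b, c are unconstrained.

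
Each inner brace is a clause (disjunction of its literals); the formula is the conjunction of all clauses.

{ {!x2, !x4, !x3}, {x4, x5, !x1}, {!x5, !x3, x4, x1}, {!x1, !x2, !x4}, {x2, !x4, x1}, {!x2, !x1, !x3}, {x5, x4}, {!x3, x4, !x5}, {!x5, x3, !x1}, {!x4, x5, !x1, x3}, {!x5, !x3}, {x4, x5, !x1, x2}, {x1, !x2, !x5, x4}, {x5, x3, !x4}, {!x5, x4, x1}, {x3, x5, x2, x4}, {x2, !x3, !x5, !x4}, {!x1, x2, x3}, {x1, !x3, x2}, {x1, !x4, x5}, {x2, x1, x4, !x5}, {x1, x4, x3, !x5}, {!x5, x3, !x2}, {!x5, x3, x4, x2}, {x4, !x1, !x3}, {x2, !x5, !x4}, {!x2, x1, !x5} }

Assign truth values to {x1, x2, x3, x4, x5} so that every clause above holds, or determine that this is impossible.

x1 ↦ true; x2 ↦ false; x3 ↦ true; x4 ↦ true; x5 ↦ false

Case x5 = false:
Unit clause (x4) forces x4 = true.
Unit clause (x3) forces x3 = true.
Unit clause (!x2) forces x2 = false.
Unit clause (x1) forces x1 = true.
All clauses are satisfied.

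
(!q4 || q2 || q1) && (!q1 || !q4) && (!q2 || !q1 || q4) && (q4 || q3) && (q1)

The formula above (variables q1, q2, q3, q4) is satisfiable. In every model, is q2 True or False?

Suppose q2 = true.
The clause (q1) is unit, so q1 = true.
The clause (!q4) is unit, so q4 = false.
But (q4) is also a unit clause — contradiction.
So every satisfying assignment has q2 = False.

False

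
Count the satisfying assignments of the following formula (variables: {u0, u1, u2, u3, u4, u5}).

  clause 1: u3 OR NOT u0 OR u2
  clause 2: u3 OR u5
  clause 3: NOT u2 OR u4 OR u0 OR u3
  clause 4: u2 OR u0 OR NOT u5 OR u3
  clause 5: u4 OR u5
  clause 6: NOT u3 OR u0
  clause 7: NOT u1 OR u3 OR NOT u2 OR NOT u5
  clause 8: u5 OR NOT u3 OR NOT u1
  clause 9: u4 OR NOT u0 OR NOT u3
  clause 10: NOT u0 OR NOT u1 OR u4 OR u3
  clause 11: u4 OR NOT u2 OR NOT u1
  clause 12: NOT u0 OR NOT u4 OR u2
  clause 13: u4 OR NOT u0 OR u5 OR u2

6

There are 2^6 = 64 truth assignments over (u0, u1, u2, u3, u4, u5).
Split on u0. With u0 = true, the clauses containing u0 are satisfied and NOT u0 drops from the rest; 5 of the 2^5 = 32 assignments to the other variables satisfy what remains.
With u0 = false, by the same count on the reduced clause set, 1 assignment works.
Total: 5 + 1 = 6.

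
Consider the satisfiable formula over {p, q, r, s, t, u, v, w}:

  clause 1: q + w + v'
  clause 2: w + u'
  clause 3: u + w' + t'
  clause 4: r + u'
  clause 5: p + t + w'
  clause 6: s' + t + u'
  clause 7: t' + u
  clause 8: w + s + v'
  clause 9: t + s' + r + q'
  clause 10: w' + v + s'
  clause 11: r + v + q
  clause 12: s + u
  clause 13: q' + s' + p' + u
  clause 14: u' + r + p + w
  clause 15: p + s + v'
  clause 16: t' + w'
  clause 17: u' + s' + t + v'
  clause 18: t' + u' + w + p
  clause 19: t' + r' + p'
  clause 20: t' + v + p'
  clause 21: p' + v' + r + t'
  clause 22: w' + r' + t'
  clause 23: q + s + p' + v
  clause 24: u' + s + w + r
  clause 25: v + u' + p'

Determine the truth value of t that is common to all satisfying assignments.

False

Suppose t = 1.
The clause (u) is unit, so u = 1.
The clause (w) is unit, so w = 1.
Now (w') is unsatisfied and unit — conflict.
So every satisfying assignment has t = False.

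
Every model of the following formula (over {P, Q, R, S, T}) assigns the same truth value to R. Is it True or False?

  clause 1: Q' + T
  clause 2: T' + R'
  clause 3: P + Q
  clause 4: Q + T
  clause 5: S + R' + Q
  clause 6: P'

False

Suppose R = 1.
(T') alone gives T = 0.
(Q') alone gives Q = 0.
Now (Q) is unsatisfied and unit — conflict.
So every satisfying assignment has R = False.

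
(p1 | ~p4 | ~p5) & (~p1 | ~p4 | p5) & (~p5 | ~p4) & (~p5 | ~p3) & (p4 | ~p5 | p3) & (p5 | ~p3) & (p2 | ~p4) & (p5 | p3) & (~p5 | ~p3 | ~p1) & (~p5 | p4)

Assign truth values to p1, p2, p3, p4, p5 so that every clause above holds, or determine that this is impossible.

Case p5 = 0:
The clause (~p3) is unit, so p3 = 0.
But (p3) is also a unit clause — contradiction.
Backtrack on p5: now try p5 = 1.
The clause (~p4) is unit, so p4 = 0.
But (p4) is also a unit clause — contradiction.
Either choice for p5 ends in contradiction.

UNSATISFIABLE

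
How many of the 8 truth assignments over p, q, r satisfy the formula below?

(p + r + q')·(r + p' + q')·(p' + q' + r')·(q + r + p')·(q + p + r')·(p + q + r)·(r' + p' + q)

1

There are 2^3 = 8 truth assignments over (p, q, r).
Split on r. With r = 1, the clauses containing r are satisfied and r' drops from the rest; 1 of the 2^2 = 4 assignments to the other variables satisfy what remains.
With r = 0, by the same count on the reduced clause set, 0 assignments work.
(One model: p=F, q=T, r=T.)
Total: 1 + 0 = 1.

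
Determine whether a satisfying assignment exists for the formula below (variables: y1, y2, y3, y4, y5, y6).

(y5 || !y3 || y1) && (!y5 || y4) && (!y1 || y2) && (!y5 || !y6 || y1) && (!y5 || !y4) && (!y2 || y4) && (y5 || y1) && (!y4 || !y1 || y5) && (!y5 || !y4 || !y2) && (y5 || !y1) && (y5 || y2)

Case y5 = false:
Unit clause (y1) forces y1 = true.
That conflicts with the unit clause (!y1).
So y5 must be the other value — set y5 = true.
Unit clause (y4) forces y4 = true.
That conflicts with the unit clause (!y4).
Neither y5 = true nor y5 = false works.
No assignment satisfies every clause.

No, unsatisfiable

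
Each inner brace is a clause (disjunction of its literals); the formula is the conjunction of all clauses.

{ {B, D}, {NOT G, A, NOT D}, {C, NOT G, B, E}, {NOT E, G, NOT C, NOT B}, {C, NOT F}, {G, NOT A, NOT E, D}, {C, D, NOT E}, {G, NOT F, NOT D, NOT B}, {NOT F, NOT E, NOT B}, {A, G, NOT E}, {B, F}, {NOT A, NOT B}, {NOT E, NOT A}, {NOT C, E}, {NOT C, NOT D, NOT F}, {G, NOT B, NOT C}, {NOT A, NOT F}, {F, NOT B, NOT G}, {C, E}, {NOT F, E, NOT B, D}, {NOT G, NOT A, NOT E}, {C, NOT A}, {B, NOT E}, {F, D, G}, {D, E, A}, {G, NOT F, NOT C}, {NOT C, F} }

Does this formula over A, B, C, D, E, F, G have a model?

Branch on B: set B = true.
Unit clause (NOT A) forces A = false.
Branch on G: set G = false.
Unit clause (NOT E) forces E = false.
Unit clause (NOT C) forces C = false.
But (C) is also a unit clause — contradiction.
That branch fails; take G = true instead.
Unit clause (NOT D) forces D = false.
Unit clause (F) forces F = true.
Unit clause (C) forces C = true.
Unit clause (NOT E) forces E = false.
But (E) is also a unit clause — contradiction.
Both values of G lead to a conflict.
That branch fails; take B = false instead.
Unit clause (D) forces D = true.
Unit clause (F) forces F = true.
Unit clause (C) forces C = true.
But (NOT C) is also a unit clause — contradiction.
Both values of B lead to a conflict.
No assignment satisfies every clause.

No, unsatisfiable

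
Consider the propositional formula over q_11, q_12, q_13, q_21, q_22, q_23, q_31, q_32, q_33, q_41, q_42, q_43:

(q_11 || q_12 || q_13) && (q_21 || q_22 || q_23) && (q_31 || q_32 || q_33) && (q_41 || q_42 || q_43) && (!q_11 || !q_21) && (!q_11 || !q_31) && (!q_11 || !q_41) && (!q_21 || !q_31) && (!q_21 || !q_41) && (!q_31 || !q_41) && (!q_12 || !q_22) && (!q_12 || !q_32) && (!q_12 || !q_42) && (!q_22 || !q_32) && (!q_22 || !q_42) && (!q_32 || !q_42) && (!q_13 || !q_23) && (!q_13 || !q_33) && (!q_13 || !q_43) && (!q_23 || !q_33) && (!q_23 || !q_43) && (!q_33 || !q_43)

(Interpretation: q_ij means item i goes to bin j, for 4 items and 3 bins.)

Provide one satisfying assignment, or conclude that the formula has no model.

Suppose q_11 = false.
Suppose q_12 = true.
Unit clause (!q_22) forces q_22 = false.
Unit clause (!q_32) forces q_32 = false.
Unit clause (!q_42) forces q_42 = false.
Suppose q_21 = true.
Unit clause (!q_31) forces q_31 = false.
Unit clause (q_33) forces q_33 = true.
Unit clause (!q_41) forces q_41 = false.
Unit clause (q_43) forces q_43 = true.
That conflicts with the unit clause (!q_43).
That branch fails; take q_21 = false instead.
Unit clause (q_23) forces q_23 = true.
Unit clause (!q_13) forces q_13 = false.
Unit clause (!q_33) forces q_33 = false.
Unit clause (q_31) forces q_31 = true.
Unit clause (!q_41) forces q_41 = false.
Unit clause (q_43) forces q_43 = true.
That conflicts with the unit clause (!q_43).
Both values of q_21 lead to a conflict.
That branch fails; take q_12 = false instead.
Unit clause (q_13) forces q_13 = true.
Unit clause (!q_23) forces q_23 = false.
Unit clause (!q_33) forces q_33 = false.
Unit clause (!q_43) forces q_43 = false.
Suppose q_21 = true.
Unit clause (!q_31) forces q_31 = false.
Unit clause (q_32) forces q_32 = true.
Unit clause (!q_41) forces q_41 = false.
Unit clause (q_42) forces q_42 = true.
That conflicts with the unit clause (!q_42).
That branch fails; take q_21 = false instead.
Unit clause (q_22) forces q_22 = true.
Unit clause (!q_32) forces q_32 = false.
Unit clause (q_31) forces q_31 = true.
Unit clause (!q_41) forces q_41 = false.
Unit clause (q_42) forces q_42 = true.
That conflicts with the unit clause (!q_42).
Both values of q_21 lead to a conflict.
Both values of q_12 lead to a conflict.
That branch fails; take q_11 = true instead.
Unit clause (!q_21) forces q_21 = false.
Unit clause (!q_31) forces q_31 = false.
Unit clause (!q_41) forces q_41 = false.
Suppose q_22 = true.
Unit clause (!q_12) forces q_12 = false.
Unit clause (!q_32) forces q_32 = false.
Unit clause (q_33) forces q_33 = true.
Unit clause (!q_42) forces q_42 = false.
Unit clause (q_43) forces q_43 = true.
That conflicts with the unit clause (!q_43).
That branch fails; take q_22 = false instead.
Unit clause (q_23) forces q_23 = true.
Unit clause (!q_13) forces q_13 = false.
Unit clause (!q_33) forces q_33 = false.
Unit clause (q_32) forces q_32 = true.
Unit clause (!q_12) forces q_12 = false.
Unit clause (!q_42) forces q_42 = false.
Unit clause (q_43) forces q_43 = true.
That conflicts with the unit clause (!q_43).
Both values of q_22 lead to a conflict.
Both values of q_11 lead to a conflict.

UNSATISFIABLE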